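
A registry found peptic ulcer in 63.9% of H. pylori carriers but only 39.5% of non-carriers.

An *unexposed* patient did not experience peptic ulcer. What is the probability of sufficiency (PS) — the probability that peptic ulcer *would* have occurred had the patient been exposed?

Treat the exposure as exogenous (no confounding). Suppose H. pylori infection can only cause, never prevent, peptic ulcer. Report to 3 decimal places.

p₁ = 0.639, p₀ = 0.395.
Under exogeneity and monotonicity, PS = (p₁ − p₀) / (1 − p₀).
PS = (0.639 − 0.395) / (1 − 0.395) = 0.244 / 0.605 ≈ 0.4033

PS ≈ 0.403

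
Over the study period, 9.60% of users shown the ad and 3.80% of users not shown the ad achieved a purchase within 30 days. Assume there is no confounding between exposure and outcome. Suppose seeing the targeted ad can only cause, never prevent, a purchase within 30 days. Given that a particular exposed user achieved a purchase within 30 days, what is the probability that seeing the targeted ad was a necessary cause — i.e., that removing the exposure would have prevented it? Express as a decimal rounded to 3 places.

PN ≈ 0.604

p₁ = 0.096, p₀ = 0.038.
Under exogeneity and monotonicity, PN = (p₁ − p₀) / p₁.
PN = (0.096 − 0.038) / 0.096 = 0.058 / 0.096 ≈ 0.6042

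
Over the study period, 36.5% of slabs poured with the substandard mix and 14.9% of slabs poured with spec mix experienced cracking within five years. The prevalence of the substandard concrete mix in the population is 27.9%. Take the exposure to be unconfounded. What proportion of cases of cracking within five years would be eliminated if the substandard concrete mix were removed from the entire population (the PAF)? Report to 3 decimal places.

PAF ≈ 0.288

p₁ = 0.365, p₀ = 0.149.
Overall risk P(Y=1) = π·p₁ + (1−π)·p₀ = 0.279×0.365 + 0.721×0.149 = 0.20926.
Under exogeneity, PAF = [P(Y=1) − p₀] / P(Y=1).
PAF = (0.20926 − 0.149) / 0.20926 ≈ 0.2880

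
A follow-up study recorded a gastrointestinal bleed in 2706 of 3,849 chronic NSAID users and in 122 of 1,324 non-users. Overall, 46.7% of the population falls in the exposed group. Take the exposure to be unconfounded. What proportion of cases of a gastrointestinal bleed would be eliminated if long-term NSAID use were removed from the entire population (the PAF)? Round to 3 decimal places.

p₁ = P(outcome | exposed) = 2706/3849 = 0.70304
p₀ = P(outcome | unexposed) = 122/1324 = 0.092145
Overall risk P(Y=1) = π·p₁ + (1−π)·p₀ = 0.467×0.70304 + 0.533×0.092145 = 0.37743.
Under exogeneity, PAF = [P(Y=1) − p₀] / P(Y=1).
PAF = (0.37743 − 0.092145) / 0.37743 ≈ 0.7559

PAF ≈ 0.756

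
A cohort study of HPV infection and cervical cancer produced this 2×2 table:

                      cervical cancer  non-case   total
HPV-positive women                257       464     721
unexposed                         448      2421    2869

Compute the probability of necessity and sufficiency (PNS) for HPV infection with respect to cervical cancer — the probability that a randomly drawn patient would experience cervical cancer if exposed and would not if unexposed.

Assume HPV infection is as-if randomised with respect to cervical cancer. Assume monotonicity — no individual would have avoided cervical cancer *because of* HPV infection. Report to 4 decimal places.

PNS ≈ 0.2003

p₁ = P(outcome | exposed) = 257/721 = 0.35645
p₀ = P(outcome | unexposed) = 448/2869 = 0.15615
Under exogeneity and monotonicity, PNS = p₁ − p₀.
PNS = 0.35645 − 0.15615 = 0.2003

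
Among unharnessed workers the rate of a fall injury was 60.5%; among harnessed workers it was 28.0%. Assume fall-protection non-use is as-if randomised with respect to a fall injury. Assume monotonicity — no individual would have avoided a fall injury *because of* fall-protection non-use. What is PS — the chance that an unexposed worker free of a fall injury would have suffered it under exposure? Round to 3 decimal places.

p₁ = 0.605, p₀ = 0.28.
Under exogeneity and monotonicity, PS = (p₁ − p₀) / (1 − p₀).
PS = (0.605 − 0.28) / (1 − 0.28) = 0.325 / 0.72 ≈ 0.4514

PS ≈ 0.451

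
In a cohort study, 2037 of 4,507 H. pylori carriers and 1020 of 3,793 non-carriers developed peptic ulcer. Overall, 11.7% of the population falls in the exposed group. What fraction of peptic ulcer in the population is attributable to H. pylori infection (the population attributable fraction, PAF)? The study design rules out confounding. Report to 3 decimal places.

p₁ = P(outcome | exposed) = 2037/4507 = 0.45196
p₀ = P(outcome | unexposed) = 1020/3793 = 0.26892
Overall risk P(Y=1) = π·p₁ + (1−π)·p₀ = 0.117×0.45196 + 0.883×0.26892 = 0.29033.
Under exogeneity, PAF = [P(Y=1) − p₀] / P(Y=1).
PAF = (0.29033 − 0.26892) / 0.29033 ≈ 0.0738

PAF ≈ 0.074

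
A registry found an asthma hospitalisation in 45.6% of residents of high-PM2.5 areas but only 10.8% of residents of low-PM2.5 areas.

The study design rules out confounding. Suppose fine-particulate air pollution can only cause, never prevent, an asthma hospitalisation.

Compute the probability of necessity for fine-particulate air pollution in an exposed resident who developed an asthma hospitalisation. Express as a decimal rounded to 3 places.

p₁ = 0.456, p₀ = 0.108.
Under exogeneity and monotonicity, PN = (p₁ − p₀) / p₁.
PN = (0.456 − 0.108) / 0.456 = 0.348 / 0.456 ≈ 0.7632

PN ≈ 0.763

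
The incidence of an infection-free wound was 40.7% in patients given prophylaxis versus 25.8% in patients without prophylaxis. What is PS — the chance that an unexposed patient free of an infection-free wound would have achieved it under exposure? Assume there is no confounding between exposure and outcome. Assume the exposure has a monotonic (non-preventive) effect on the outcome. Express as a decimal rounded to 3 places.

PS ≈ 0.201

p₁ = 0.407, p₀ = 0.258.
Under exogeneity and monotonicity, PS = (p₁ − p₀) / (1 − p₀).
PS = (0.407 − 0.258) / (1 − 0.258) = 0.149 / 0.742 ≈ 0.2008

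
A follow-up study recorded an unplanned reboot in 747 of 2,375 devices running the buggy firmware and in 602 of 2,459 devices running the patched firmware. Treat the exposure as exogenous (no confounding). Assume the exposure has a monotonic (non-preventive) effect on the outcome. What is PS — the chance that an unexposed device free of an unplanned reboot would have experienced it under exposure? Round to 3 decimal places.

p₁ = P(outcome | exposed) = 747/2375 = 0.31453
p₀ = P(outcome | unexposed) = 602/2459 = 0.24481
Under exogeneity and monotonicity, PS = (p₁ − p₀) / (1 − p₀).
PS = (0.31453 − 0.24481) / (1 − 0.24481) = 0.069711 / 0.75519 ≈ 0.0923

PS ≈ 0.092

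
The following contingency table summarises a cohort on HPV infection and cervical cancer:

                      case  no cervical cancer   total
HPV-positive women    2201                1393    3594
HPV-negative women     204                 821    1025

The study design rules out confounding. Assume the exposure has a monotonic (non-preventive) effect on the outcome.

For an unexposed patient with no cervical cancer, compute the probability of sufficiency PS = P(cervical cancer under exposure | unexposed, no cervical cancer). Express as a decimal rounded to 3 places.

PS ≈ 0.516

p₁ = P(outcome | exposed) = 2201/3594 = 0.61241
p₀ = P(outcome | unexposed) = 204/1025 = 0.19902
Under exogeneity and monotonicity, PS = (p₁ − p₀)/(1 − p₀).
PS = (0.61241 − 0.19902) / 0.80098 ≈ 0.5161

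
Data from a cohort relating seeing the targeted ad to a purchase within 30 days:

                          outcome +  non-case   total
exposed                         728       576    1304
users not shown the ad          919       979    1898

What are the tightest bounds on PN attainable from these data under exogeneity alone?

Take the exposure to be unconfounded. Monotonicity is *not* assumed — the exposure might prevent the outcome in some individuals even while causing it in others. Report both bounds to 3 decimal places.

p₁ = P(outcome | exposed) = 728/1304 = 0.55828
p₀ = P(outcome | unexposed) = 919/1898 = 0.48419
Under exogeneity alone the bounds on PN are max{0,(p₁−p₀)/p₁} ≤ PN ≤ min{1,(1−p₀)/p₁}.
  lower = (p₁ − p₀)/p₁ = 0.074088 / 0.55828 ≈ 0.1327
  upper = min{1, (1 − p₀)/p₁} = 0.51581 / 0.55828 ≈ 0.9239

0.133 ≤ PN ≤ 0.924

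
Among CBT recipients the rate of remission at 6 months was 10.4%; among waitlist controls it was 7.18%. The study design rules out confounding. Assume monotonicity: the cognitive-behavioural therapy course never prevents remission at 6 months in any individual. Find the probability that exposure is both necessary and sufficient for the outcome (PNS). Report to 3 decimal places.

PNS ≈ 0.032

p₁ = 0.104, p₀ = 0.0718.
Under exogeneity and monotonicity, PNS = p₁ − p₀.
PNS = 0.104 − 0.0718 = 0.0322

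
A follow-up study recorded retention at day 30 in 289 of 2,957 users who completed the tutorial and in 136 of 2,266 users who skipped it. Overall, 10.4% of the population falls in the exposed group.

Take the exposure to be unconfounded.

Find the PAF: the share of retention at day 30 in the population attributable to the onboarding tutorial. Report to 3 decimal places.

PAF ≈ 0.061

p₁ = P(outcome | exposed) = 289/2957 = 0.097734
p₀ = P(outcome | unexposed) = 136/2266 = 0.060018
Overall risk P(Y=1) = π·p₁ + (1−π)·p₀ = 0.104×0.097734 + 0.896×0.060018 = 0.06394.
Under exogeneity, PAF = [P(Y=1) − p₀] / P(Y=1).
PAF = (0.06394 − 0.060018) / 0.06394 ≈ 0.0613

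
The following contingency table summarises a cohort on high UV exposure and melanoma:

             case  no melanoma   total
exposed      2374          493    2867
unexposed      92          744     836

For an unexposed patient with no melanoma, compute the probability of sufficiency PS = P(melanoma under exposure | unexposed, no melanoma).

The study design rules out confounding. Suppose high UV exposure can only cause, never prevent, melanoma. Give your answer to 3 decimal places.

PS ≈ 0.807

p₁ = P(outcome | exposed) = 2374/2867 = 0.82804
p₀ = P(outcome | unexposed) = 92/836 = 0.11005
Under exogeneity and monotonicity, PS = (p₁ − p₀)/(1 − p₀).
PS = (0.82804 − 0.11005) / 0.88995 ≈ 0.8068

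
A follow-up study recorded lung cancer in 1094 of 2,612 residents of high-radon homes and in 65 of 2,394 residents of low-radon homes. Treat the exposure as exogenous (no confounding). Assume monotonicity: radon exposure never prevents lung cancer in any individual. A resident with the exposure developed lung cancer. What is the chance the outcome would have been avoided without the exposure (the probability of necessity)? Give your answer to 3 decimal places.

PN ≈ 0.935

p₁ = P(outcome | exposed) = 1094/2612 = 0.41884
p₀ = P(outcome | unexposed) = 65/2394 = 0.027151
Under exogeneity and monotonicity, PN = (p₁ − p₀) / p₁.
PN = (0.41884 − 0.027151) / 0.41884 = 0.39168 / 0.41884 ≈ 0.9352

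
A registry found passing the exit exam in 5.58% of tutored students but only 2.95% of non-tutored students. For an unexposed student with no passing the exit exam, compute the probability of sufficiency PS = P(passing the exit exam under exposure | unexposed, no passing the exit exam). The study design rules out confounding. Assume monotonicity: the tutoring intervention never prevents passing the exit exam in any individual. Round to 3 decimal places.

p₁ = 0.0558, p₀ = 0.0295.
Under exogeneity and monotonicity, PS = (p₁ − p₀) / (1 − p₀).
PS = (0.0558 − 0.0295) / (1 − 0.0295) = 0.0263 / 0.9705 ≈ 0.0271

PS ≈ 0.027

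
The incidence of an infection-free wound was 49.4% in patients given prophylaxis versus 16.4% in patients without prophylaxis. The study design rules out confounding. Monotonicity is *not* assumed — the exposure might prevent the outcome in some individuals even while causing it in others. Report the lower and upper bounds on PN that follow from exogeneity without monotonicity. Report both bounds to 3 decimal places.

p₁ = 0.494, p₀ = 0.164.
Under exogeneity alone the bounds on PN are max{0,(p₁−p₀)/p₁} ≤ PN ≤ min{1,(1−p₀)/p₁}.
  lower = (p₁ − p₀)/p₁ = 0.33 / 0.494 ≈ 0.6680
  upper = min{1, (1 − p₀)/p₁} = 0.836 / 0.494 ≈ 1.6923 → capped at 1

0.668 ≤ PN ≤ 1.000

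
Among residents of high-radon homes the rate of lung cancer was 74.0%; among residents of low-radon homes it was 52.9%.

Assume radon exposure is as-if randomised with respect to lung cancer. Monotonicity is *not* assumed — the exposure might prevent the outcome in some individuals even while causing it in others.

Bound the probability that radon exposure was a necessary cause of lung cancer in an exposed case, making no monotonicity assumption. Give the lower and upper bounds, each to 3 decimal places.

0.285 ≤ PN ≤ 0.636

p₁ = 0.74, p₀ = 0.529.
Under exogeneity alone the bounds on PN are max{0,(p₁−p₀)/p₁} ≤ PN ≤ min{1,(1−p₀)/p₁}.
  lower = (p₁ − p₀)/p₁ = 0.211 / 0.74 ≈ 0.2851
  upper = min{1, (1 − p₀)/p₁} = 0.471 / 0.74 ≈ 0.6365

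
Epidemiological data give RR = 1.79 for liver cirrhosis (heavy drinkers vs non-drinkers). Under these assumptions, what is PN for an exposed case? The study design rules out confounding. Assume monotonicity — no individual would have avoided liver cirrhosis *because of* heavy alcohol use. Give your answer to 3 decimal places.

PN ≈ 0.441

Under exogeneity and monotonicity, PN = (RR − 1) / RR = 1 − 1/RR.
PN = (1.79 − 1) / 1.79 = 0.79 / 1.79 ≈ 0.4413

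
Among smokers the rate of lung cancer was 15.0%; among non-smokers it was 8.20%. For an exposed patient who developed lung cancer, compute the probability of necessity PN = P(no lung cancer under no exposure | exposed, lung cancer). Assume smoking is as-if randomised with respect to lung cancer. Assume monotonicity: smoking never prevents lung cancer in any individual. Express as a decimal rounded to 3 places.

PN ≈ 0.453

p₁ = 0.15, p₀ = 0.082.
Under exogeneity and monotonicity, PN = (p₁ − p₀) / p₁.
PN = (0.15 − 0.082) / 0.15 = 0.068 / 0.15 ≈ 0.4533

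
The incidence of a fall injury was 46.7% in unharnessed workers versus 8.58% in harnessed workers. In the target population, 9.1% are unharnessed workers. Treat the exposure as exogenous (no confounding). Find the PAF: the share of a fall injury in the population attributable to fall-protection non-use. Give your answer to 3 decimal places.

PAF ≈ 0.288

p₁ = 0.467, p₀ = 0.0858.
Overall risk P(Y=1) = π·p₁ + (1−π)·p₀ = 0.091×0.467 + 0.909×0.0858 = 0.12049.
Under exogeneity, PAF = [P(Y=1) − p₀] / P(Y=1).
PAF = (0.12049 − 0.0858) / 0.12049 ≈ 0.2879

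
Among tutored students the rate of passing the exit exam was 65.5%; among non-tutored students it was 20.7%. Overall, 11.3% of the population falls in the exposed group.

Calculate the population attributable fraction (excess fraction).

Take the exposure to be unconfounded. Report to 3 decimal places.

PAF ≈ 0.197

p₁ = 0.655, p₀ = 0.207.
Overall risk P(Y=1) = π·p₁ + (1−π)·p₀ = 0.113×0.655 + 0.887×0.207 = 0.25762.
Under exogeneity, PAF = [P(Y=1) − p₀] / P(Y=1).
PAF = (0.25762 − 0.207) / 0.25762 ≈ 0.1965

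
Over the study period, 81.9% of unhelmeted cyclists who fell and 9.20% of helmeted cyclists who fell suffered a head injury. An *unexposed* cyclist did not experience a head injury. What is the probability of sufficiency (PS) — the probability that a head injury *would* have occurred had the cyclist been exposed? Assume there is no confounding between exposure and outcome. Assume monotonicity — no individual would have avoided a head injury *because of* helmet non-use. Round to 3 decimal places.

PS ≈ 0.801

p₁ = 0.819, p₀ = 0.092.
Under exogeneity and monotonicity, PS = (p₁ − p₀) / (1 − p₀).
PS = (0.819 − 0.092) / (1 − 0.092) = 0.727 / 0.908 ≈ 0.8007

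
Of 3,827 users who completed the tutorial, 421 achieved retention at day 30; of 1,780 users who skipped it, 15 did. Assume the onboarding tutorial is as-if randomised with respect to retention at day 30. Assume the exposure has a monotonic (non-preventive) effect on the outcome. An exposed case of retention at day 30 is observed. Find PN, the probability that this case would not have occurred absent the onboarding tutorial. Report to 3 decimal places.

p₁ = P(outcome | exposed) = 421/3827 = 0.11001
p₀ = P(outcome | unexposed) = 15/1780 = 0.008427
Under exogeneity and monotonicity, PN = (p₁ − p₀) / p₁.
PN = (0.11001 − 0.008427) / 0.11001 = 0.10158 / 0.11001 ≈ 0.9234

PN ≈ 0.923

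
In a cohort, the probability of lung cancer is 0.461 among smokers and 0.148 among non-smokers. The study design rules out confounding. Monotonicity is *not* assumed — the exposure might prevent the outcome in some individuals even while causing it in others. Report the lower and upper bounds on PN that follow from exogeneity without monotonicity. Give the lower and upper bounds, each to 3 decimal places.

0.679 ≤ PN ≤ 1.000

Let p₁ = 0.461, p₀ = 0.148.
Under exogeneity alone the bounds on PN are max{0,(p₁−p₀)/p₁} ≤ PN ≤ min{1,(1−p₀)/p₁}.
  lower = (p₁ − p₀)/p₁ = 0.313 / 0.461 ≈ 0.6790
  upper = min{1, (1 − p₀)/p₁} = 0.852 / 0.461 ≈ 1.8482 → capped at 1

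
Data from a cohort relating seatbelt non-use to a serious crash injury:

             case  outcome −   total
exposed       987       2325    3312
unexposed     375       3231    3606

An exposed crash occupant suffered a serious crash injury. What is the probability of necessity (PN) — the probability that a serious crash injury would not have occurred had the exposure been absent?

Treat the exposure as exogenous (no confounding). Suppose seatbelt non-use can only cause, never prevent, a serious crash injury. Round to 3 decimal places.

PN ≈ 0.651

p₁ = P(outcome | exposed) = 987/3312 = 0.29801
p₀ = P(outcome | unexposed) = 375/3606 = 0.10399
Under exogeneity and monotonicity, PN = (p₁ − p₀) / p₁.
PN = (0.29801 − 0.10399) / 0.29801 = 0.19401 / 0.29801 ≈ 0.6510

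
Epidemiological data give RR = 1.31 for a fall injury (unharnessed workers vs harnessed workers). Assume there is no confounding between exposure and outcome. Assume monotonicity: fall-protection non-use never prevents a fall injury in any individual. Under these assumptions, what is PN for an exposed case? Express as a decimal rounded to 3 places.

Under exogeneity and monotonicity, PN = (RR − 1) / RR = 1 − 1/RR.
PN = (1.31 − 1) / 1.31 = 0.31 / 1.31 ≈ 0.2366

PN ≈ 0.237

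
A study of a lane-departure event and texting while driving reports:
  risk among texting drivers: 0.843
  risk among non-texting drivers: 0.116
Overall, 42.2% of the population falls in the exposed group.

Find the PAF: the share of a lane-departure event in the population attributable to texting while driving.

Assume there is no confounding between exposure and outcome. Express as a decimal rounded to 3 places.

PAF ≈ 0.726

Let p₁ = 0.843, p₀ = 0.116.
Overall risk P(Y=1) = π·p₁ + (1−π)·p₀ = 0.422×0.843 + 0.578×0.116 = 0.42279.
Under exogeneity, PAF = [P(Y=1) − p₀] / P(Y=1).
PAF = (0.42279 − 0.116) / 0.42279 ≈ 0.7256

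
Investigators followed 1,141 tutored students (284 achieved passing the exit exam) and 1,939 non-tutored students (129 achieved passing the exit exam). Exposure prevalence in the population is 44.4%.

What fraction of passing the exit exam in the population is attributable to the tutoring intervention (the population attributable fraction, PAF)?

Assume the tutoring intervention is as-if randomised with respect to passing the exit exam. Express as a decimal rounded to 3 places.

p₁ = P(outcome | exposed) = 284/1141 = 0.2489
p₀ = P(outcome | unexposed) = 129/1939 = 0.066529
Overall risk P(Y=1) = π·p₁ + (1−π)·p₀ = 0.444×0.2489 + 0.556×0.066529 = 0.1475.
Under exogeneity, PAF = [P(Y=1) − p₀] / P(Y=1).
PAF = (0.1475 − 0.066529) / 0.1475 ≈ 0.5490

PAF ≈ 0.549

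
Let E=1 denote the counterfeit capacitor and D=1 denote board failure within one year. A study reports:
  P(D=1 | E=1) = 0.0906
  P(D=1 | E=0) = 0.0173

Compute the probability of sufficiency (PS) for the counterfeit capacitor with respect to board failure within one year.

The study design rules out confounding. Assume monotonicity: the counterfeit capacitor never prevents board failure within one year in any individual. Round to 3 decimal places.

PS ≈ 0.075

Let p₁ = 0.0906, p₀ = 0.0173.
Under exogeneity and monotonicity, PS = (p₁ − p₀) / (1 − p₀).
PS = (0.0906 − 0.0173) / (1 − 0.0173) = 0.0733 / 0.9827 ≈ 0.0746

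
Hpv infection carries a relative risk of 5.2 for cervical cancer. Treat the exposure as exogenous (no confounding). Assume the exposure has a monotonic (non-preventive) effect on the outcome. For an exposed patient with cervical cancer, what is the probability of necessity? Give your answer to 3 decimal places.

Under exogeneity and monotonicity, PN = (RR − 1) / RR = 1 − 1/RR.
PN = (5.2 − 1) / 5.2 = 4.2 / 5.2 ≈ 0.8077

PN ≈ 0.808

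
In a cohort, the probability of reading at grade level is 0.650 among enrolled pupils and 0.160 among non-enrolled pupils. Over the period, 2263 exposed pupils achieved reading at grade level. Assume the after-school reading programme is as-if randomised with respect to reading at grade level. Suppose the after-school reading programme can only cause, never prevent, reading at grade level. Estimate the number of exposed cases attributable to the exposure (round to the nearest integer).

Let p₁ = 0.65, p₀ = 0.16.
PN = (p₁ − p₀)/p₁ = (0.65 − 0.16) / 0.65 ≈ 0.75385.
Attributable cases ≈ PN × (exposed cases) = 0.75385 × 2263 ≈ 1705.95.

about 1706 cases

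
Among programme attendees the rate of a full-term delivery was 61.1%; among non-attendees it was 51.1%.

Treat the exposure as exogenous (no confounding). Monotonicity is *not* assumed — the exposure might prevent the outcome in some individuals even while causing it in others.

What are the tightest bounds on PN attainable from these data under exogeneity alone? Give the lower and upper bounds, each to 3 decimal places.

p₁ = 0.611, p₀ = 0.511.
Under exogeneity alone the bounds on PN are max{0,(p₁−p₀)/p₁} ≤ PN ≤ min{1,(1−p₀)/p₁}.
  lower = (p₁ − p₀)/p₁ = 0.1 / 0.611 ≈ 0.1637
  upper = min{1, (1 − p₀)/p₁} = 0.489 / 0.611 ≈ 0.8003

0.164 ≤ PN ≤ 0.800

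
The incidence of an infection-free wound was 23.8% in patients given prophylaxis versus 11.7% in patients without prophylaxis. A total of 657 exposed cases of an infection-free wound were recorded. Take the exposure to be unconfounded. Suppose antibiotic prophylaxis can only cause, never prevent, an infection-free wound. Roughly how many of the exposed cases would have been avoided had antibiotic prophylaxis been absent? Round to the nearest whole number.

about 334 cases

p₁ = 0.238, p₀ = 0.117.
PN = (p₁ − p₀)/p₁ = (0.238 − 0.117) / 0.238 ≈ 0.50840.
Attributable cases ≈ PN × (exposed cases) = 0.50840 × 657 ≈ 334.02.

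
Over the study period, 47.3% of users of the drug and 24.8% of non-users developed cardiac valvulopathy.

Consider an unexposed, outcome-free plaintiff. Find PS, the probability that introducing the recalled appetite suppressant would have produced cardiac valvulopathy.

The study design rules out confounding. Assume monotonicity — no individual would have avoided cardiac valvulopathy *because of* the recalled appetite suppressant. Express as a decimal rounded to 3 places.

p₁ = 0.473, p₀ = 0.248.
Under exogeneity and monotonicity, PS = (p₁ − p₀) / (1 − p₀).
PS = (0.473 − 0.248) / (1 − 0.248) = 0.225 / 0.752 ≈ 0.2992

PS ≈ 0.299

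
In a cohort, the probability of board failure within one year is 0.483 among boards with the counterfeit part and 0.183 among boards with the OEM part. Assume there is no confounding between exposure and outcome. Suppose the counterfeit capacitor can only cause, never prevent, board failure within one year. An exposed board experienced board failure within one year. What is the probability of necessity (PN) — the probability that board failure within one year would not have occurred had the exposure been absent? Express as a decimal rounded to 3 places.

Let p₁ = 0.483, p₀ = 0.183.
Under exogeneity and monotonicity, PN = (p₁ − p₀) / p₁.
PN = (0.483 − 0.183) / 0.483 = 0.3 / 0.483 ≈ 0.6211

PN ≈ 0.621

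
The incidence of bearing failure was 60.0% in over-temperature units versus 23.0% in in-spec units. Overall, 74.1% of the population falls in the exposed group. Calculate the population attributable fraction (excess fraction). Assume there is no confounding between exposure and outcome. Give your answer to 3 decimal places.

PAF ≈ 0.544

p₁ = 0.6, p₀ = 0.23.
Overall risk P(Y=1) = π·p₁ + (1−π)·p₀ = 0.741×0.6 + 0.259×0.23 = 0.50417.
Under exogeneity, PAF = [P(Y=1) − p₀] / P(Y=1).
PAF = (0.50417 − 0.23) / 0.50417 ≈ 0.5438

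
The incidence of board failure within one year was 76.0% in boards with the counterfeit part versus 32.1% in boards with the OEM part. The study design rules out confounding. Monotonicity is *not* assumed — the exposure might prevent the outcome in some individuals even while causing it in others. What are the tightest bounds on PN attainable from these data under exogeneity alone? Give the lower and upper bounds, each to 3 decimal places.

0.578 ≤ PN ≤ 0.893

p₁ = 0.76, p₀ = 0.321.
Under exogeneity alone the bounds on PN are max{0,(p₁−p₀)/p₁} ≤ PN ≤ min{1,(1−p₀)/p₁}.
  lower = (p₁ − p₀)/p₁ = 0.439 / 0.76 ≈ 0.5776
  upper = min{1, (1 − p₀)/p₁} = 0.679 / 0.76 ≈ 0.8934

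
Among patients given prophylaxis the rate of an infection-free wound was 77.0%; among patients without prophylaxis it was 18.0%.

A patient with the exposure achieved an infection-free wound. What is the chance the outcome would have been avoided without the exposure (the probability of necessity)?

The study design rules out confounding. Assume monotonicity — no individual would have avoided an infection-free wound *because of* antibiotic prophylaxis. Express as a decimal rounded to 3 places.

p₁ = 0.77, p₀ = 0.18.
Under exogeneity and monotonicity, PN = (p₁ − p₀) / p₁.
PN = (0.77 − 0.18) / 0.77 = 0.59 / 0.77 ≈ 0.7662

PN ≈ 0.766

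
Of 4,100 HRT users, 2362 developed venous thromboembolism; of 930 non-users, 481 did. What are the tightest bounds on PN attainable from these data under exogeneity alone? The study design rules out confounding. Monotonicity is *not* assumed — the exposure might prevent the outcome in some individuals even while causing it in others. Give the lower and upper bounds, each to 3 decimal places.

0.102 ≤ PN ≤ 0.838

p₁ = P(outcome | exposed) = 2362/4100 = 0.5761
p₀ = P(outcome | unexposed) = 481/930 = 0.5172
Under exogeneity alone the bounds on PN are max{0,(p₁−p₀)/p₁} ≤ PN ≤ min{1,(1−p₀)/p₁}.
  lower = (p₁ − p₀)/p₁ = 0.058893 / 0.5761 ≈ 0.1022
  upper = min{1, (1 − p₀)/p₁} = 0.4828 / 0.5761 ≈ 0.8380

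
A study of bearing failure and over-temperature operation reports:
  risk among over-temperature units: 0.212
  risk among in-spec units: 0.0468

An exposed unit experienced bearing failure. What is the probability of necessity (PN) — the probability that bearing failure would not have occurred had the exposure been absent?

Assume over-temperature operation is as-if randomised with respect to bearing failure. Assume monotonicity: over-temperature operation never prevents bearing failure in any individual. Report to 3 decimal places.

PN ≈ 0.779

Let p₁ = 0.212, p₀ = 0.0468.
Under exogeneity and monotonicity, PN = (p₁ − p₀) / p₁.
PN = (0.212 − 0.0468) / 0.212 = 0.1652 / 0.212 ≈ 0.7792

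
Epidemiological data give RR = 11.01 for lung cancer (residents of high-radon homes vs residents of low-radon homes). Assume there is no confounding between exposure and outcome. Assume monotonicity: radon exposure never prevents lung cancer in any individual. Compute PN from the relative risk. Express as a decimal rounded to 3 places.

PN ≈ 0.909

Under exogeneity and monotonicity, PN = (RR − 1) / RR = 1 − 1/RR.
PN = (11.01 − 1) / 11.01 = 10.01 / 11.01 ≈ 0.9092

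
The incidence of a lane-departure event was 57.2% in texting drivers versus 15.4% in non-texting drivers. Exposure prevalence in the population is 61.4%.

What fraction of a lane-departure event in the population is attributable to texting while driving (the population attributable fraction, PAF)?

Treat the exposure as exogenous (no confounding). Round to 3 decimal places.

p₁ = 0.572, p₀ = 0.154.
Overall risk P(Y=1) = π·p₁ + (1−π)·p₀ = 0.614×0.572 + 0.386×0.154 = 0.41065.
Under exogeneity, PAF = [P(Y=1) − p₀] / P(Y=1).
PAF = (0.41065 − 0.154) / 0.41065 ≈ 0.6250

PAF ≈ 0.625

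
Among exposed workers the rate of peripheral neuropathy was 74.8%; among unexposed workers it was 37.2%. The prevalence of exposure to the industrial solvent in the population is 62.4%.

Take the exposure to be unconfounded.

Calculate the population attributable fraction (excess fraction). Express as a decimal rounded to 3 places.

p₁ = 0.748, p₀ = 0.372.
Overall risk P(Y=1) = π·p₁ + (1−π)·p₀ = 0.624×0.748 + 0.376×0.372 = 0.60662.
Under exogeneity, PAF = [P(Y=1) − p₀] / P(Y=1).
PAF = (0.60662 − 0.372) / 0.60662 ≈ 0.3868

PAF ≈ 0.387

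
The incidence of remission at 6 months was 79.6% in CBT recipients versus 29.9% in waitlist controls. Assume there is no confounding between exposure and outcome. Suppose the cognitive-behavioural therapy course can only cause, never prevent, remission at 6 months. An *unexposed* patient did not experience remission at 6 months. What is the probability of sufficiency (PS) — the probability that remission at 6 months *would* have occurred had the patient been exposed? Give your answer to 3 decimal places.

p₁ = 0.796, p₀ = 0.299.
Under exogeneity and monotonicity, PS = (p₁ − p₀) / (1 − p₀).
PS = (0.796 − 0.299) / (1 − 0.299) = 0.497 / 0.701 ≈ 0.7090

PS ≈ 0.709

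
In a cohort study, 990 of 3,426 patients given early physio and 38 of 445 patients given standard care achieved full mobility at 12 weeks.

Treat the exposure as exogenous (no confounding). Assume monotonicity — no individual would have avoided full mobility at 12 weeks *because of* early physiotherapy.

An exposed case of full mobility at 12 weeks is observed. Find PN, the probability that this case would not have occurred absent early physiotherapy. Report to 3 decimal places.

PN ≈ 0.704

p₁ = P(outcome | exposed) = 990/3426 = 0.28897
p₀ = P(outcome | unexposed) = 38/445 = 0.085393
Under exogeneity and monotonicity, PN = (p₁ − p₀) / p₁.
PN = (0.28897 − 0.085393) / 0.28897 = 0.20357 / 0.28897 ≈ 0.7045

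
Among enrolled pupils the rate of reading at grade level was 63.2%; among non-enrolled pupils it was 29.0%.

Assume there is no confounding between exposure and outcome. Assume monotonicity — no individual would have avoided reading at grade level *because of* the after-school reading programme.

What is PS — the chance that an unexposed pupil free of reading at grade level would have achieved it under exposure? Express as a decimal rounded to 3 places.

p₁ = 0.632, p₀ = 0.29.
Under exogeneity and monotonicity, PS = (p₁ − p₀) / (1 − p₀).
PS = (0.632 − 0.29) / (1 − 0.29) = 0.342 / 0.71 ≈ 0.4817

PS ≈ 0.482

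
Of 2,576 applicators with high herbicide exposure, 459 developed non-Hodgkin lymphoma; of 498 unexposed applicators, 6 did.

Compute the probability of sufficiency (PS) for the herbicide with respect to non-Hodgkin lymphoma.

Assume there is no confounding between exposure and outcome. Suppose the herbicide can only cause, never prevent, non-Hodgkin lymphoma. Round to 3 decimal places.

PS ≈ 0.168

p₁ = P(outcome | exposed) = 459/2576 = 0.17818
p₀ = P(outcome | unexposed) = 6/498 = 0.012048
Under exogeneity and monotonicity, PS = (p₁ − p₀) / (1 − p₀).
PS = (0.17818 − 0.012048) / (1 − 0.012048) = 0.16614 / 0.98795 ≈ 0.1682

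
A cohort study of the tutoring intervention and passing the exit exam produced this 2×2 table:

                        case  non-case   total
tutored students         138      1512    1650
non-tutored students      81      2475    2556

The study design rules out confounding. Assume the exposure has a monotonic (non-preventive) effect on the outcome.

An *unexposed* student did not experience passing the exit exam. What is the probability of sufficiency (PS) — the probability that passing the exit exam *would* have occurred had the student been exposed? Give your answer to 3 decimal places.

p₁ = P(outcome | exposed) = 138/1650 = 0.083636
p₀ = P(outcome | unexposed) = 81/2556 = 0.03169
Under exogeneity and monotonicity, PS = (p₁ − p₀)/(1 − p₀).
PS = (0.083636 − 0.03169) / 0.96831 ≈ 0.0536

PS ≈ 0.054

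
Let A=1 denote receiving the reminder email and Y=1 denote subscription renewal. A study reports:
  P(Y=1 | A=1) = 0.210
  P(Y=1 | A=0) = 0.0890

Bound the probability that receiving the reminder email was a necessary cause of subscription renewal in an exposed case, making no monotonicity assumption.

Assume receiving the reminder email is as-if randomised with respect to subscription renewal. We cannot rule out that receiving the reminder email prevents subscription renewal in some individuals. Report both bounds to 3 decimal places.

Let p₁ = 0.21, p₀ = 0.089.
Under exogeneity alone the bounds on PN are max{0,(p₁−p₀)/p₁} ≤ PN ≤ min{1,(1−p₀)/p₁}.
  lower = (p₁ − p₀)/p₁ = 0.121 / 0.21 ≈ 0.5762
  upper = min{1, (1 − p₀)/p₁} = 0.911 / 0.21 ≈ 4.3381 → capped at 1

0.576 ≤ PN ≤ 1.000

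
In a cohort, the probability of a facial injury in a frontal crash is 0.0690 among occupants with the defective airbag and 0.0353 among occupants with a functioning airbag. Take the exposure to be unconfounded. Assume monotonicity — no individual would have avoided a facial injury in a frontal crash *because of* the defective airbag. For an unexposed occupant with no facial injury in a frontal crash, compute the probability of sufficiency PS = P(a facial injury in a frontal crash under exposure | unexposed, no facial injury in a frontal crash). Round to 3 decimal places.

Let p₁ = 0.069, p₀ = 0.0353.
Under exogeneity and monotonicity, PS = (p₁ − p₀) / (1 − p₀).
PS = (0.069 − 0.0353) / (1 − 0.0353) = 0.0337 / 0.9647 ≈ 0.0349

PS ≈ 0.035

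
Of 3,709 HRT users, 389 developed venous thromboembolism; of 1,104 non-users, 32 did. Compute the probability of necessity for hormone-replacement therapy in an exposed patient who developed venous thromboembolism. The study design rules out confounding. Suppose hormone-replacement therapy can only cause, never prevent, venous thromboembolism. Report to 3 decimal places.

p₁ = P(outcome | exposed) = 389/3709 = 0.10488
p₀ = P(outcome | unexposed) = 32/1104 = 0.028986
Under exogeneity and monotonicity, PN = (p₁ − p₀) / p₁.
PN = (0.10488 − 0.028986) / 0.10488 = 0.075895 / 0.10488 ≈ 0.7236

PN ≈ 0.724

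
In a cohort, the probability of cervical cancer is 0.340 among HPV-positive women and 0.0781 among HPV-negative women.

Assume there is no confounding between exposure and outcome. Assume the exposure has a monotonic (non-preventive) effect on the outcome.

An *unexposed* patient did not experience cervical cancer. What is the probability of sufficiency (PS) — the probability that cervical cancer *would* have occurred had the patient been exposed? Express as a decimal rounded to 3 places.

Let p₁ = 0.34, p₀ = 0.0781.
Under exogeneity and monotonicity, PS = (p₁ − p₀) / (1 − p₀).
PS = (0.34 − 0.0781) / (1 − 0.0781) = 0.2619 / 0.9219 ≈ 0.2841

PS ≈ 0.284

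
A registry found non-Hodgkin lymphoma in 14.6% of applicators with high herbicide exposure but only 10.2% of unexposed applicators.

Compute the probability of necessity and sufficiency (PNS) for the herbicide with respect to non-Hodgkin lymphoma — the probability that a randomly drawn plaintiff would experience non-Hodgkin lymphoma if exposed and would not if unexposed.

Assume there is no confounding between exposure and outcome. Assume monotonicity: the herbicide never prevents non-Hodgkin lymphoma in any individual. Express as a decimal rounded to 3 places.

PNS ≈ 0.044

p₁ = 0.146, p₀ = 0.102.
Under exogeneity and monotonicity, PNS = p₁ − p₀.
PNS = 0.146 − 0.102 = 0.044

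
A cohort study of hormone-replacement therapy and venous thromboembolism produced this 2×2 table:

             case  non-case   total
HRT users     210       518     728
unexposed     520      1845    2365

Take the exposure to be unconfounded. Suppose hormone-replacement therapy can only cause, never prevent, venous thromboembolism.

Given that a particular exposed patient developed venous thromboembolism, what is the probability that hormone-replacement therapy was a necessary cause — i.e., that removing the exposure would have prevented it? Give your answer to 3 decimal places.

PN ≈ 0.238

p₁ = P(outcome | exposed) = 210/728 = 0.28846
p₀ = P(outcome | unexposed) = 520/2365 = 0.21987
Under exogeneity and monotonicity, PN = (p₁ − p₀)/p₁.
PN = (0.28846 − 0.21987) / 0.28846 ≈ 0.2378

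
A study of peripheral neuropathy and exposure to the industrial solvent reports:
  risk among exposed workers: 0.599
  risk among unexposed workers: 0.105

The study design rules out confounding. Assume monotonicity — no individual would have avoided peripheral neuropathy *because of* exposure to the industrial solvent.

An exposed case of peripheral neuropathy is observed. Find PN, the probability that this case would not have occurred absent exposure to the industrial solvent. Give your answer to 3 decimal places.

Let p₁ = 0.599, p₀ = 0.105.
Under exogeneity and monotonicity, PN = (p₁ − p₀) / p₁.
PN = (0.599 − 0.105) / 0.599 = 0.494 / 0.599 ≈ 0.8247

PN ≈ 0.825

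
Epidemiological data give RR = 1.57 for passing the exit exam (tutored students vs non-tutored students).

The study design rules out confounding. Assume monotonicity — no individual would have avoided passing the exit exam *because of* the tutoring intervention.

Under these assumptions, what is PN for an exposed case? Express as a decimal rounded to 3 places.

Under exogeneity and monotonicity, PN = (RR − 1) / RR = 1 − 1/RR.
PN = (1.57 − 1) / 1.57 = 0.57 / 1.57 ≈ 0.3631

PN ≈ 0.363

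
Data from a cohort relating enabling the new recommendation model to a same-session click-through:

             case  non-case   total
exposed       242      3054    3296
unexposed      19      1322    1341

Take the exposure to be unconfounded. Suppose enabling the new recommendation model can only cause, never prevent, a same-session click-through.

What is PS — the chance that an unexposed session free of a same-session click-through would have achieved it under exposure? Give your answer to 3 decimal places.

p₁ = P(outcome | exposed) = 242/3296 = 0.073422
p₀ = P(outcome | unexposed) = 19/1341 = 0.014169
Under exogeneity and monotonicity, PS = (p₁ − p₀) / (1 − p₀).
PS = (0.073422 − 0.014169) / (1 − 0.014169) = 0.059254 / 0.98583 ≈ 0.0601

PS ≈ 0.060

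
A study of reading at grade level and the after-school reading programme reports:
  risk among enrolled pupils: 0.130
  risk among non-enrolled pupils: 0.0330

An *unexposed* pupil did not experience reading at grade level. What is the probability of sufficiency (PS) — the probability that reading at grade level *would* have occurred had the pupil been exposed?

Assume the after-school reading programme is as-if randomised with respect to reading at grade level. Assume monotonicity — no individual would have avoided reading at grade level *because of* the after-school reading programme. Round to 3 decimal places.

Let p₁ = 0.13, p₀ = 0.033.
Under exogeneity and monotonicity, PS = (p₁ − p₀) / (1 − p₀).
PS = (0.13 − 0.033) / (1 − 0.033) = 0.097 / 0.967 ≈ 0.1003

PS ≈ 0.100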